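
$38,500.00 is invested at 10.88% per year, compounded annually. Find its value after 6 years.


Formula: FV = P * (1 + r)^n
Substituting: FV = $38,500.00 * (1 + 0.1088)^6
Growth factor: (1.1088)^6 = 1.858315
FV = $38,500.00 * 1.858315 = $71,545.12

$71,545.12


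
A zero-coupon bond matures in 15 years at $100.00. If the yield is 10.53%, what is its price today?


Formula: Price = FV / (1 + r)^n
Substituting: Price = $100.00 / (1 + 0.1053)^15
Discount factor: (1.1053)^15 = 4.489547
Price = $100.00 / 4.489547 = $22.27

$22.27


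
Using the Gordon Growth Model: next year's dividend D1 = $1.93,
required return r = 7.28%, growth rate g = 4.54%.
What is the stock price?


Formula: P = D1 / (r - g)
Spread: r - g = 0.0728 - 0.0454 = 0.0274
Substituting: P = $1.93 / 0.0274
P = $70.44

$70.44


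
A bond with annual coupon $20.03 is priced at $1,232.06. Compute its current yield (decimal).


Formula: Current yield = annual coupon / price
Substituting: CY = $20.03 / $1,232.06
CY = 0.016257

0.016257


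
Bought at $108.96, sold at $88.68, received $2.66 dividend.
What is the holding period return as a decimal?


Formula: HPR = (P1 - P0 + D) / P0
Gain: $88.68 - $108.96 + $2.66 = -$17.62
HPR = -$17.62 / $108.96 = -0.1617

-0.1617


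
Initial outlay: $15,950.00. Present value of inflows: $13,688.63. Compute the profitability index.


Formula: PI = PV(cash flows) / initial investment
Substituting: PI = $13,688.63 / $15,950.00
PI = 0.8582

0.8582


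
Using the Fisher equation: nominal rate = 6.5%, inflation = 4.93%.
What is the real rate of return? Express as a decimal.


Formula: (1 + r_real) = (1 + r_nom) / (1 + inflation)
Substituting: (1 + r_real) = 1.065 / 1.0493
(1 + r_real) = 1.014962
r_real = 1.014962 - 1 = 0.014962

0.014962


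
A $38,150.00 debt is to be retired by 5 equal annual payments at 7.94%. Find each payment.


Formula: PMT = PV * r / (1 - (1+r)^(-n))
Denominator: 1 - (1 + 0.0794)^(-5) = 0.317523
Numerator: $38,150.00 * 0.0794 = 3029.11
PMT = 3029.11 / 0.317523 = $9,539.81

$9,539.81


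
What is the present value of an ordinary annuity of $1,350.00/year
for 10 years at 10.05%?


Formula: PV = PMT * (1 - (1+r)^(-n)) / r
Discount factor: (1 + 0.1005)^(-10) = 0.383795
Bracket: 1 - 0.383795 = 0.616205
PV = $1,350.00 * 0.616205 / 0.1005 = $8,277.38

$8,277.38


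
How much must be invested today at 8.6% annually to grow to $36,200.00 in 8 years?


Formula: PV = FV / (1 + r)^n
Substituting: PV = $36,200.00 / (1 + 0.086)^8
Discount factor: (1.086)^8 = 1.934811
PV = $36,200.00 / 1.934811 = $18,709.84

$18,709.84


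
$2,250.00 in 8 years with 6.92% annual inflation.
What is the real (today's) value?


Formula: Real value = nominal / (1 + inflation)^years
Price level: (1 + 0.0692)^8 = 1.707936
Real value = $2,250.00 / 1.707936 = $1,317.38

$1,317.38


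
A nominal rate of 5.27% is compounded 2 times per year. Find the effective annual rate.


Formula: EAR = (1 + r/m)^m - 1
Period rate: r/m = 0.0527 / 2 = 0.02635
Compounding: (1 + 0.02635)^2 = 1.053394
EAR = 1.053394 - 1 = 0.053394

0.053394


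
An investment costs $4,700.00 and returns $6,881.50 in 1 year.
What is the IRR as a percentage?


Formula: IRR = C1/C0 - 1
Substituting: IRR = $6,881.50 / $4,700.00 - 1
Ratio: 1.464149 - 1 = 0.464149
IRR = 46.4149%

46.4149%


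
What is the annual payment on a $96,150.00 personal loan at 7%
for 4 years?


Formula: PMT = PV * r / (1 - (1+r)^(-n))
Denominator: 1 - (1 + 0.07)^(-4) = 0.237105
Numerator: $96,150.00 * 0.07 = 6730.5
PMT = 6730.5 / 0.237105 = $28,386.18

$28,386.18


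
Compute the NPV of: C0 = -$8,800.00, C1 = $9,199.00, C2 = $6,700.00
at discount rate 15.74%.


Formula: NPV = C0 + C1/(1+r) + C2/(1+r)^2
Discount C1: $9,199.00 / (1 + 0.1574) = $7,947.99
Discount C2: $6,700.00 / (1 + 0.1574)^2 = $5,001.59
NPV = -$8,800.00 + $7,947.99 + $5,001.59 = $4,149.57

$4,149.57


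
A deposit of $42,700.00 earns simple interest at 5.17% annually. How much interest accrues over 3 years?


Formula: I = P * r * t
Substituting: I = $42,700.00 * 0.0517 * 3
Step: I = $42,700.00 * 0.1551
I = $6,622.77

$6,622.77


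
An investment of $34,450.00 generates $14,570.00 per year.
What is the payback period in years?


Formula: Payback = investment / annual cash flow
Substituting: Payback = $34,450.00 / $14,570.00
Payback = 2.3644 years

2.3644 years


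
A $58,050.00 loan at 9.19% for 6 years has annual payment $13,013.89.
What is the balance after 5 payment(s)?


Formula: Balance = PV*(1+r)^k - PMT*((1+r)^k - 1)/r
Growth: (1 + 0.0919)^5 = 1.552081
Accumulated factor: ((1+r)^k - 1)/r = 6.007408
Balance = $58,050.00 * 1.552081 - $13,013.89 * 6.007408
Balance = $11,918.54

$11,918.54


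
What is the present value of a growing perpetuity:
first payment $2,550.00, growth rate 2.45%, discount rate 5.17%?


Formula: PV = C / (r - g)
Spread: r - g = 0.0517 - 0.0245 = 0.0272
Substituting: PV = $2,550.00 / 0.0272
PV = $93,750.00

$93,750.00


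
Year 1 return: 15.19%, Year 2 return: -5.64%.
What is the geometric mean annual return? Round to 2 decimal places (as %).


Formula: Geometric mean = ((1+r1)*(1+r2))^(1/2) - 1
Product: (1 + 0.1519) * (1 + -0.0564) = 1.1519 * 0.9436 = 1.086933
Square root: 1.086933^0.5 = 1.042561
Geometric mean = 1.042561 - 1 = 0.042561
As percentage: 4.26%

4.26%


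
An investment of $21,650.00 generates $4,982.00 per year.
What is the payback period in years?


Formula: Payback = investment / annual cash flow
Substituting: Payback = $21,650.00 / $4,982.00
Payback = 4.3456 years

4.3456 years


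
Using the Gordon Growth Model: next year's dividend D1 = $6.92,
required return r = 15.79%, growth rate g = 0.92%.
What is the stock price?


Formula: P = D1 / (r - g)
Spread: r - g = 0.1579 - 0.0092 = 0.1487
Substituting: P = $6.92 / 0.1487
P = $46.54

$46.54


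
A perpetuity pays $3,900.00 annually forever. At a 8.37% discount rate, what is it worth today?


Formula: PV = C / r
Substituting: PV = $3,900.00 / 0.0837
PV = $46,594.98

$46,594.98


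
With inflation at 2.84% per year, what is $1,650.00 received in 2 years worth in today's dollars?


Formula: Real value = nominal / (1 + inflation)^years
Price level: (1 + 0.0284)^2 = 1.057607
Real value = $1,650.00 / 1.057607 = $1,560.13

$1,560.13


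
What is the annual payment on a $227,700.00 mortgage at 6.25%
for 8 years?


Formula: PMT = PV * r / (1 - (1+r)^(-n))
Denominator: 1 - (1 + 0.0625)^(-8) = 0.384301
Numerator: $227,700.00 * 0.0625 = 14231.25
PMT = 14231.25 / 0.384301 = $37,031.53

$37,031.53


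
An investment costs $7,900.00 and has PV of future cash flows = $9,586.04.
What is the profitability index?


Formula: PI = PV(cash flows) / initial investment
Substituting: PI = $9,586.04 / $7,900.00
PI = 1.2134

1.2134


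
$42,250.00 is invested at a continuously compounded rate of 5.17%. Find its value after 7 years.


Formula: FV = P * e^(r*t)
Exponent: r*t = 0.0517 * 7 = 0.3619
e^(0.3619) = 1.436055
FV = $42,250.00 * 1.436055 = $60,673.34

$60,673.34


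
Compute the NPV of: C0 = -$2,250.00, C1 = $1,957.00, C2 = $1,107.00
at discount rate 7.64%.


Formula: NPV = C0 + C1/(1+r) + C2/(1+r)^2
Discount C1: $1,957.00 / (1 + 0.0764) = $1,818.10
Discount C2: $1,107.00 / (1 + 0.0764)^2 = $955.43
NPV = -$2,250.00 + $1,818.10 + $955.43 = $523.53

$523.53


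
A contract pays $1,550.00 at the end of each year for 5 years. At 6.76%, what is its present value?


Formula: PV = PMT * (1 - (1+r)^(-n)) / r
Discount factor: (1 + 0.0676)^(-5) = 0.721036
Bracket: 1 - 0.721036 = 0.278964
PV = $1,550.00 * 0.278964 / 0.0676 = $6,396.36

$6,396.36


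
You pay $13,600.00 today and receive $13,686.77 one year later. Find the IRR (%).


Formula: IRR = C1/C0 - 1
Substituting: IRR = $13,686.77 / $13,600.00 - 1
Ratio: 1.00638 - 1 = 0.00638
IRR = 0.638%

0.638%


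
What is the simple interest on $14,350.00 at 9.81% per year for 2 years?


Formula: I = P * r * t
Substituting: I = $14,350.00 * 0.0981 * 2
Step: I = $14,350.00 * 0.1962
I = $2,815.47

$2,815.47


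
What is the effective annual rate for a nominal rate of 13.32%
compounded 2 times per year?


Formula: EAR = (1 + r/m)^m - 1
Period rate: r/m = 0.1332 / 2 = 0.0666
Compounding: (1 + 0.0666)^2 = 1.137636
EAR = 1.137636 - 1 = 0.137636

0.137636


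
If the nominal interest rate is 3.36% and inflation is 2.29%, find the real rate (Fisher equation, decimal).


Formula: (1 + r_real) = (1 + r_nom) / (1 + inflation)
Substituting: (1 + r_real) = 1.0336 / 1.0229
(1 + r_real) = 1.01046
r_real = 1.01046 - 1 = 0.01046

0.01046


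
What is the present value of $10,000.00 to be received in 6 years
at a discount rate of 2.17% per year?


Formula: PV = FV / (1 + r)^n
Substituting: PV = $10,000.00 / (1 + 0.0217)^6
Discount factor: (1.0217)^6 = 1.137471
PV = $10,000.00 / 1.137471 = $8,791.43

$8,791.43


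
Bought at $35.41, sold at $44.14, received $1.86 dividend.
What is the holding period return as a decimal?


Formula: HPR = (P1 - P0 + D) / P0
Gain: $44.14 - $35.41 + $1.86 = $10.59
HPR = $10.59 / $35.41 = 0.2991

0.2991


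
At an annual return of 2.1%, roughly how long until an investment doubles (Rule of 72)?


Formula: Years ≈ 72 / r
Substituting: Years ≈ 72 / 2.1
Years ≈ 34.3

34.3 years


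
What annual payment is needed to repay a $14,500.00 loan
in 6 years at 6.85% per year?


Formula: PMT = PV * r / (1 - (1+r)^(-n))
Denominator: 1 - (1 + 0.0685)^(-6) = 0.328025
Numerator: $14,500.00 * 0.0685 = 993.25
PMT = 993.25 / 0.328025 = $3,027.97

$3,027.97


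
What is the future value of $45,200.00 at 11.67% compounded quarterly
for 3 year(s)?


Formula: FV = P * (1 + r/m)^(m*t)
Period rate: r/m = 0.1167 / 4 = 0.029175
Total periods: m*t = 4 * 3 = 12
Growth factor: (1 + 0.029175)^12 = 1.412117
FV = $45,200.00 * 1.412117 = $63,827.70

$63,827.70


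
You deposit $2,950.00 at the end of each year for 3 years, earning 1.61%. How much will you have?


Formula: FV = PMT * ((1+r)^n - 1) / r
Growth factor: (1 + 0.0161)^3 = 1.049082
Numerator: 1.049082 - 1 = 0.049082
FV = $2,950.00 * 0.049082 / 0.0161 = $8,993.25

$8,993.25


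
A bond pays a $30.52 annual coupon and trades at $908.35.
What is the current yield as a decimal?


Formula: Current yield = annual coupon / price
Substituting: CY = $30.52 / $908.35
CY = 0.033599

0.033599


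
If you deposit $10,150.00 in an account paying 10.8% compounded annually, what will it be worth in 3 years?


Formula: FV = P * (1 + r)^n
Substituting: FV = $10,150.00 * (1 + 0.108)^3
Growth factor: (1.108)^3 = 1.360252
FV = $10,150.00 * 1.360252 = $13,806.55

$13,806.55


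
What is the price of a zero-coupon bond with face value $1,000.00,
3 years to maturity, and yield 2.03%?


Formula: Price = FV / (1 + r)^n
Substituting: Price = $1,000.00 / (1 + 0.0203)^3
Discount factor: (1.0203)^3 = 1.062145
Price = $1,000.00 / 1.062145 = $941.49

$941.49


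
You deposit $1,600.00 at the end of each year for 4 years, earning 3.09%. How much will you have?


Formula: FV = PMT * ((1+r)^n - 1) / r
Growth factor: (1 + 0.0309)^4 = 1.129448
Numerator: 1.129448 - 1 = 0.129448
FV = $1,600.00 * 0.129448 / 0.0309 = $6,702.80

$6,702.80


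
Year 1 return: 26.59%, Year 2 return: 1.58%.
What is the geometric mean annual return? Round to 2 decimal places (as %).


Formula: Geometric mean = ((1+r1)*(1+r2))^(1/2) - 1
Product: (1 + 0.2659) * (1 + 0.0158) = 1.2659 * 1.0158 = 1.285901
Square root: 1.285901^0.5 = 1.133976
Geometric mean = 1.133976 - 1 = 0.133976
As percentage: 13.40%

13.40%


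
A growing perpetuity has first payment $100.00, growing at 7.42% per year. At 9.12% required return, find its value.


Formula: PV = C / (r - g)
Spread: r - g = 0.0912 - 0.0742 = 0.017
Substituting: PV = $100.00 / 0.017
PV = $5,882.35

$5,882.35


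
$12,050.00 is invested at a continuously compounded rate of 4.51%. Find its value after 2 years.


Formula: FV = P * e^(r*t)
Exponent: r*t = 0.0451 * 2 = 0.0902
e^(0.0902) = 1.094393
FV = $12,050.00 * 1.094393 = $13,187.44

$13,187.44


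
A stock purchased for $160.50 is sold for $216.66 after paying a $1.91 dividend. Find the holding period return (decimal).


Formula: HPR = (P1 - P0 + D) / P0
Gain: $216.66 - $160.50 + $1.91 = $58.07
HPR = $58.07 / $160.50 = 0.3618

0.3618


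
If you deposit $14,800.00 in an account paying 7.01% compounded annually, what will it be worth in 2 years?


Formula: FV = P * (1 + r)^n
Substituting: FV = $14,800.00 * (1 + 0.0701)^2
Growth factor: (1.0701)^2 = 1.145114
FV = $14,800.00 * 1.145114 = $16,947.69

$16,947.69


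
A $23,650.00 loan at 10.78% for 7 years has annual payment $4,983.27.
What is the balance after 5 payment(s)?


Formula: Balance = PV*(1+r)^k - PMT*((1+r)^k - 1)/r
Growth: (1 + 0.1078)^5 = 1.668425
Accumulated factor: ((1+r)^k - 1)/r = 6.200607
Balance = $23,650.00 * 1.668425 - $4,983.27 * 6.200607
Balance = $8,558.96

$8,558.96


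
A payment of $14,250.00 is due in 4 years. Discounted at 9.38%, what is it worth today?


Formula: PV = FV / (1 + r)^n
Substituting: PV = $14,250.00 / (1 + 0.0938)^4
Discount factor: (1.0938)^4 = 1.431369
PV = $14,250.00 / 1.431369 = $9,955.50

$9,955.50


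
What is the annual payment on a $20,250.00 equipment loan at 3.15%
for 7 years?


Formula: PMT = PV * r / (1 - (1+r)^(-n))
Denominator: 1 - (1 + 0.0315)^(-7) = 0.195149
Numerator: $20,250.00 * 0.0315 = 637.875
PMT = 637.875 / 0.195149 = $3,268.65

$3,268.65


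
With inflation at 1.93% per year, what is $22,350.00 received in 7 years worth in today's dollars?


Formula: Real value = nominal / (1 + inflation)^years
Price level: (1 + 0.0193)^7 = 1.143179
Real value = $22,350.00 / 1.143179 = $19,550.75

$19,550.75


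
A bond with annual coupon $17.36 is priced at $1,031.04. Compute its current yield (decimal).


Formula: Current yield = annual coupon / price
Substituting: CY = $17.36 / $1,031.04
CY = 0.016837

0.016837


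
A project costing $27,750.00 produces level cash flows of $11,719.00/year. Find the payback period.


Formula: Payback = investment / annual cash flow
Substituting: Payback = $27,750.00 / $11,719.00
Payback = 2.3679 years

2.3679 years


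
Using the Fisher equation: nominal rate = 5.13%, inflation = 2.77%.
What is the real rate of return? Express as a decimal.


Formula: (1 + r_real) = (1 + r_nom) / (1 + inflation)
Substituting: (1 + r_real) = 1.0513 / 1.0277
(1 + r_real) = 1.022964
r_real = 1.022964 - 1 = 0.022964

0.022964


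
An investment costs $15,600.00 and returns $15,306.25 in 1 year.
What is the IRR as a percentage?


Formula: IRR = C1/C0 - 1
Substituting: IRR = $15,306.25 / $15,600.00 - 1
Ratio: 0.98117 - 1 = -0.01883
IRR = -1.883%

-1.883%


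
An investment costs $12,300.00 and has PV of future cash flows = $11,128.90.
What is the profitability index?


Formula: PI = PV(cash flows) / initial investment
Substituting: PI = $11,128.90 / $12,300.00
PI = 0.9048

0.9048


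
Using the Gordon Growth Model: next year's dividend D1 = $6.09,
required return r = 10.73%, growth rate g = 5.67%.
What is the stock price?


Formula: P = D1 / (r - g)
Spread: r - g = 0.1073 - 0.0567 = 0.0506
Substituting: P = $6.09 / 0.0506
P = $120.36

$120.36


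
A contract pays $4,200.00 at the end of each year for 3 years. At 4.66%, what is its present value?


Formula: PV = PMT * (1 - (1+r)^(-n)) / r
Discount factor: (1 + 0.0466)^(-3) = 0.872284
Bracket: 1 - 0.872284 = 0.127716
PV = $4,200.00 * 0.127716 / 0.0466 = $11,510.90

$11,510.90


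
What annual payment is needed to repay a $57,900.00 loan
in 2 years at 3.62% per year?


Formula: PMT = PV * r / (1 - (1+r)^(-n))
Denominator: 1 - (1 + 0.0362)^(-2) = 0.06865
Numerator: $57,900.00 * 0.0362 = 2095.98
PMT = 2095.98 / 0.06865 = $30,531.30

$30,531.30


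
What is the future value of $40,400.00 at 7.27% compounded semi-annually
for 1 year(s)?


Formula: FV = P * (1 + r/m)^(m*t)
Period rate: r/m = 0.0727 / 2 = 0.03635
Total periods: m*t = 2 * 1 = 2
Growth factor: (1 + 0.03635)^2 = 1.074021
FV = $40,400.00 * 1.074021 = $43,390.46

$43,390.46


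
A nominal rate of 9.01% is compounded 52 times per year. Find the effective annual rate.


Formula: EAR = (1 + r/m)^m - 1
Period rate: r/m = 0.0901 / 52 = 0.001733
Compounding: (1 + 0.001733)^52 = 1.094198
EAR = 1.094198 - 1 = 0.094198

0.094198


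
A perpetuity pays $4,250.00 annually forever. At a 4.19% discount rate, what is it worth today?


Formula: PV = C / r
Substituting: PV = $4,250.00 / 0.0419
PV = $101,431.98

$101,431.98


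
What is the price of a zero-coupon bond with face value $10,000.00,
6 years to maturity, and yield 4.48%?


Formula: Price = FV / (1 + r)^n
Substituting: Price = $10,000.00 / (1 + 0.0448)^6
Discount factor: (1.0448)^6 = 1.300765
Price = $10,000.00 / 1.300765 = $7,687.78

$7,687.78


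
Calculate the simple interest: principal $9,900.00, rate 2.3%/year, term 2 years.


Formula: I = P * r * t
Substituting: I = $9,900.00 * 0.023 * 2
Step: I = $9,900.00 * 0.046
I = $455.40

$455.40


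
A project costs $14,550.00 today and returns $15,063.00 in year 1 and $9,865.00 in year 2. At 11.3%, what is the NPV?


Formula: NPV = C0 + C1/(1+r) + C2/(1+r)^2
Discount C1: $15,063.00 / (1 + 0.113) = $13,533.69
Discount C2: $9,865.00 / (1 + 0.113)^2 = $7,963.55
NPV = -$14,550.00 + $13,533.69 + $7,963.55 = $6,947.24

$6,947.24


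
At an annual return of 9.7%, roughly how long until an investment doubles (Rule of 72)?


Formula: Years ≈ 72 / r
Substituting: Years ≈ 72 / 9.7
Years ≈ 7.4

7.4 years


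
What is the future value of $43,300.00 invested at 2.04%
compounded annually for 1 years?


Formula: FV = P * (1 + r)^n
Substituting: FV = $43,300.00 * (1 + 0.0204)^1
Growth factor: (1.0204)^1 = 1.0204
FV = $43,300.00 * 1.0204 = $44,183.32

$44,183.32


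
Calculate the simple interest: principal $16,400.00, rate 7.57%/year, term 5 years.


Formula: I = P * r * t
Substituting: I = $16,400.00 * 0.0757 * 5
Step: I = $16,400.00 * 0.3785
I = $6,207.40

$6,207.40


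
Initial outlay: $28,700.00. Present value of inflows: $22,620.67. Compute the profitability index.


Formula: PI = PV(cash flows) / initial investment
Substituting: PI = $22,620.67 / $28,700.00
PI = 0.7882

0.7882


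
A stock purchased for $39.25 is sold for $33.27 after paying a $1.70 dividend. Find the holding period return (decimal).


Formula: HPR = (P1 - P0 + D) / P0
Gain: $33.27 - $39.25 + $1.70 = -$4.28
HPR = -$4.28 / $39.25 = -0.109

-0.109


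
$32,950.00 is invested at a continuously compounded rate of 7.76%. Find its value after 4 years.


Formula: FV = P * e^(r*t)
Exponent: r*t = 0.0776 * 4 = 0.3104
e^(0.3104) = 1.363971
FV = $32,950.00 * 1.363971 = $44,942.83

$44,942.83


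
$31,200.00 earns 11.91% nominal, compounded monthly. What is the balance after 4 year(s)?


Formula: FV = P * (1 + r/m)^(m*t)
Period rate: r/m = 0.1191 / 12 = 0.009925
Total periods: m*t = 12 * 4 = 48
Growth factor: (1 + 0.009925)^48 = 1.60649
FV = $31,200.00 * 1.60649 = $50,122.47

$50,122.47


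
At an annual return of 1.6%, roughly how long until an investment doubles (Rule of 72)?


Formula: Years ≈ 72 / r
Substituting: Years ≈ 72 / 1.6
Years ≈ 45.0

45.0 years


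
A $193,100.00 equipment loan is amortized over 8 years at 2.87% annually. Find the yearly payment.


Formula: PMT = PV * r / (1 - (1+r)^(-n))
Denominator: 1 - (1 + 0.0287)^(-8) = 0.202575
Numerator: $193,100.00 * 0.0287 = 5541.97
PMT = 5541.97 / 0.202575 = $27,357.68

$27,357.68


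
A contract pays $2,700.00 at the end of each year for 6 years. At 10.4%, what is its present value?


Formula: PV = PMT * (1 - (1+r)^(-n)) / r
Discount factor: (1 + 0.104)^(-6) = 0.552313
Bracket: 1 - 0.552313 = 0.447687
PV = $2,700.00 * 0.447687 / 0.104 = $11,622.63

$11,622.63


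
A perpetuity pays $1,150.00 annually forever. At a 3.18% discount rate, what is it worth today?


Formula: PV = C / r
Substituting: PV = $1,150.00 / 0.0318
PV = $36,163.52

$36,163.52


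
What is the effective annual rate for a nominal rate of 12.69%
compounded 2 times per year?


Formula: EAR = (1 + r/m)^m - 1
Period rate: r/m = 0.1269 / 2 = 0.06345
Compounding: (1 + 0.06345)^2 = 1.130926
EAR = 1.130926 - 1 = 0.130926

0.130926


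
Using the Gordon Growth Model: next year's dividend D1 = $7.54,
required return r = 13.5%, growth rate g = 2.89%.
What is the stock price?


Formula: P = D1 / (r - g)
Spread: r - g = 0.135 - 0.0289 = 0.1061
Substituting: P = $7.54 / 0.1061
P = $71.07

$71.07


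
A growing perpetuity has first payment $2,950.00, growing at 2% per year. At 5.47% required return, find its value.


Formula: PV = C / (r - g)
Spread: r - g = 0.0547 - 0.02 = 0.0347
Substituting: PV = $2,950.00 / 0.0347
PV = $85,014.41

$85,014.41


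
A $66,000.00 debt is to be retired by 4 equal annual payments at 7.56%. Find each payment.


Formula: PMT = PV * r / (1 - (1+r)^(-n))
Denominator: 1 - (1 + 0.0756)^(-4) = 0.252869
Numerator: $66,000.00 * 0.0756 = 4989.6
PMT = 4989.6 / 0.252869 = $19,731.97

$19,731.97


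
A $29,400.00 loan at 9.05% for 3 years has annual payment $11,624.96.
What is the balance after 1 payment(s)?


Formula: Balance = PV*(1+r)^k - PMT*((1+r)^k - 1)/r
Growth: (1 + 0.0905)^1 = 1.0905
Accumulated factor: ((1+r)^k - 1)/r = 1.0
Balance = $29,400.00 * 1.0905 - $11,624.96 * 1.0
Balance = $20,435.74

$20,435.74


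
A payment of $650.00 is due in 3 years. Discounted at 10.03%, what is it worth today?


Formula: PV = FV / (1 + r)^n
Substituting: PV = $650.00 / (1 + 0.1003)^3
Discount factor: (1.1003)^3 = 1.332089
PV = $650.00 / 1.332089 = $487.96

$487.96


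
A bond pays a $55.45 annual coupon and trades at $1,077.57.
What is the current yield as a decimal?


Formula: Current yield = annual coupon / price
Substituting: CY = $55.45 / $1,077.57
CY = 0.051458

0.051458


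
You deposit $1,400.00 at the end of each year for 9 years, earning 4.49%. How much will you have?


Formula: FV = PMT * ((1+r)^n - 1) / r
Growth factor: (1 + 0.0449)^9 = 1.484816
Numerator: 1.484816 - 1 = 0.484816
FV = $1,400.00 * 0.484816 / 0.0449 = $15,116.75

$15,116.75


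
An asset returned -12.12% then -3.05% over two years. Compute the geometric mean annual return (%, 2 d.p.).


Formula: Geometric mean = ((1+r1)*(1+r2))^(1/2) - 1
Product: (1 + -0.1212) * (1 + -0.0305) = 0.8788 * 0.9695 = 0.851997
Square root: 0.851997^0.5 = 0.923037
Geometric mean = 0.923037 - 1 = -0.076963
As percentage: -7.70%

-7.70%


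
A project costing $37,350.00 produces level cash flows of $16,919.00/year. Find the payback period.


Formula: Payback = investment / annual cash flow
Substituting: Payback = $37,350.00 / $16,919.00
Payback = 2.2076 years

2.2076 years


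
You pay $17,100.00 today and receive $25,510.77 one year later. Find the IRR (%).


Formula: IRR = C1/C0 - 1
Substituting: IRR = $25,510.77 / $17,100.00 - 1
Ratio: 1.491858 - 1 = 0.491858
IRR = 49.1858%

49.1858%


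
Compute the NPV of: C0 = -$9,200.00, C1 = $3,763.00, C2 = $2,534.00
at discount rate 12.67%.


Formula: NPV = C0 + C1/(1+r) + C2/(1+r)^2
Discount C1: $3,763.00 / (1 + 0.1267) = $3,339.84
Discount C2: $2,534.00 / (1 + 0.1267)^2 = $1,996.14
NPV = -$9,200.00 + $3,339.84 + $1,996.14 = -$3,864.02

-$3,864.02


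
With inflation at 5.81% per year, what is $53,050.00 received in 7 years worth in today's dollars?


Formula: Real value = nominal / (1 + inflation)^years
Price level: (1 + 0.0581)^7 = 1.484865
Real value = $53,050.00 / 1.484865 = $35,727.15

$35,727.15


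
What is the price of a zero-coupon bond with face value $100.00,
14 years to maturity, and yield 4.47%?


Formula: Price = FV / (1 + r)^n
Substituting: Price = $100.00 / (1 + 0.0447)^14
Discount factor: (1.0447)^14 = 1.844516
Price = $100.00 / 1.844516 = $54.21

$54.21


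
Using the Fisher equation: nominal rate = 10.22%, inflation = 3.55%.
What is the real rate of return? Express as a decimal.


Formula: (1 + r_real) = (1 + r_nom) / (1 + inflation)
Substituting: (1 + r_real) = 1.1022 / 1.0355
(1 + r_real) = 1.064413
r_real = 1.064413 - 1 = 0.064413

0.064413


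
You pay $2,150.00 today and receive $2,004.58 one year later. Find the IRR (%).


Formula: IRR = C1/C0 - 1
Substituting: IRR = $2,004.58 / $2,150.00 - 1
Ratio: 0.932363 - 1 = -0.067637
IRR = -6.7637%

-6.7637%


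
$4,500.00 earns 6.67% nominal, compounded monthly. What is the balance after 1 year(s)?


Formula: FV = P * (1 + r/m)^(m*t)
Period rate: r/m = 0.0667 / 12 = 0.005558
Total periods: m*t = 12 * 1 = 12
Growth factor: (1 + 0.005558)^12 = 1.068777
FV = $4,500.00 * 1.068777 = $4,809.50

$4,809.50


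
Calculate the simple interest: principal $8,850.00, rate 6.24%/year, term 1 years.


Formula: I = P * r * t
Substituting: I = $8,850.00 * 0.0624 * 1
Step: I = $8,850.00 * 0.0624
I = $552.24

$552.24


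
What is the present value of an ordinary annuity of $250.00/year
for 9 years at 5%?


Formula: PV = PMT * (1 - (1+r)^(-n)) / r
Discount factor: (1 + 0.05)^(-9) = 0.644609
Bracket: 1 - 0.644609 = 0.355391
PV = $250.00 * 0.355391 / 0.05 = $1,776.96

$1,776.96


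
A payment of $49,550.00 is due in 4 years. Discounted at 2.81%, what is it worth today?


Formula: PV = FV / (1 + r)^n
Substituting: PV = $49,550.00 / (1 + 0.0281)^4
Discount factor: (1.0281)^4 = 1.117227
PV = $49,550.00 / 1.117227 = $44,350.88

$44,350.88


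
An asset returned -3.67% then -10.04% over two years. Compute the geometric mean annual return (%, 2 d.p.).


Formula: Geometric mean = ((1+r1)*(1+r2))^(1/2) - 1
Product: (1 + -0.0367) * (1 + -0.1004) = 0.9633 * 0.8996 = 0.866585
Square root: 0.866585^0.5 = 0.930905
Geometric mean = 0.930905 - 1 = -0.069095
As percentage: -6.91%

-6.91%


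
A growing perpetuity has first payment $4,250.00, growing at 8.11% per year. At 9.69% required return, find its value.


Formula: PV = C / (r - g)
Spread: r - g = 0.0969 - 0.0811 = 0.0158
Substituting: PV = $4,250.00 / 0.0158
PV = $268,987.34

$268,987.34


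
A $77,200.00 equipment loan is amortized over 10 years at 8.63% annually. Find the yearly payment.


Formula: PMT = PV * r / (1 - (1+r)^(-n))
Denominator: 1 - (1 + 0.0863)^(-10) = 0.562979
Numerator: $77,200.00 * 0.0863 = 6662.36
PMT = 6662.36 / 0.562979 = $11,834.12

$11,834.12


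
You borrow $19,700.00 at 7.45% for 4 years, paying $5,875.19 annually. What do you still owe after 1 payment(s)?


Formula: Balance = PV*(1+r)^k - PMT*((1+r)^k - 1)/r
Growth: (1 + 0.0745)^1 = 1.0745
Accumulated factor: ((1+r)^k - 1)/r = 1.0
Balance = $19,700.00 * 1.0745 - $5,875.19 * 1.0
Balance = $15,292.46

$15,292.46


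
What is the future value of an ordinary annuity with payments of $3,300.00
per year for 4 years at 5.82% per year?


Formula: FV = PMT * ((1+r)^n - 1) / r
Growth factor: (1 + 0.0582)^4 = 1.253923
Numerator: 1.253923 - 1 = 0.253923
FV = $3,300.00 * 0.253923 / 0.0582 = $14,397.72

$14,397.72


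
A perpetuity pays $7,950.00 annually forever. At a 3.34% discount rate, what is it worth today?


Formula: PV = C / r
Substituting: PV = $7,950.00 / 0.0334
PV = $238,023.95

$238,023.95


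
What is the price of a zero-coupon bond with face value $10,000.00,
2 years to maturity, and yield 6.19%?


Formula: Price = FV / (1 + r)^n
Substituting: Price = $10,000.00 / (1 + 0.0619)^2
Discount factor: (1.0619)^2 = 1.127632
Price = $10,000.00 / 1.127632 = $8,868.14

$8,868.14


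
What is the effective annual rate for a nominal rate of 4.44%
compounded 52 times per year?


Formula: EAR = (1 + r/m)^m - 1
Period rate: r/m = 0.0444 / 52 = 0.000854
Compounding: (1 + 0.000854)^52 = 1.045381
EAR = 1.045381 - 1 = 0.045381

0.045381


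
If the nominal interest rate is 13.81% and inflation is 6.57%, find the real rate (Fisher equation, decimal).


Formula: (1 + r_real) = (1 + r_nom) / (1 + inflation)
Substituting: (1 + r_real) = 1.1381 / 1.0657
(1 + r_real) = 1.067937
r_real = 1.067937 - 1 = 0.067937

0.067937


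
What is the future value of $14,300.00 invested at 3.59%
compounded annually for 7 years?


Formula: FV = P * (1 + r)^n
Substituting: FV = $14,300.00 * (1 + 0.0359)^7
Growth factor: (1.0359)^7 = 1.280044
FV = $14,300.00 * 1.280044 = $18,304.63

$18,304.63


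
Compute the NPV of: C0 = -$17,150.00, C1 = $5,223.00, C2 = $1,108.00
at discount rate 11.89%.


Formula: NPV = C0 + C1/(1+r) + C2/(1+r)^2
Discount C1: $5,223.00 / (1 + 0.1189) = $4,667.98
Discount C2: $1,108.00 / (1 + 0.1189)^2 = $885.03
NPV = -$17,150.00 + $4,667.98 + $885.03 = -$11,596.99

-$11,596.99


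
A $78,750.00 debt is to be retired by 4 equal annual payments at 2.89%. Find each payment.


Formula: PMT = PV * r / (1 - (1+r)^(-n))
Denominator: 1 - (1 + 0.0289)^(-4) = 0.107707
Numerator: $78,750.00 * 0.0289 = 2275.875
PMT = 2275.875 / 0.107707 = $21,130.18

$21,130.18


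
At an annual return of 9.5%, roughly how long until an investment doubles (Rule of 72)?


Formula: Years ≈ 72 / r
Substituting: Years ≈ 72 / 9.5
Years ≈ 7.6

7.6 years


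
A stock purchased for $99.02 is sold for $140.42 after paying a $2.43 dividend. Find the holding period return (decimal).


Formula: HPR = (P1 - P0 + D) / P0
Gain: $140.42 - $99.02 + $2.43 = $43.83
HPR = $43.83 / $99.02 = 0.4426

0.4426


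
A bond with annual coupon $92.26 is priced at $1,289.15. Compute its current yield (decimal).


Formula: Current yield = annual coupon / price
Substituting: CY = $92.26 / $1,289.15
CY = 0.071567

0.071567


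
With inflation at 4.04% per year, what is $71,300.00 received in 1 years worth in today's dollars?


Formula: Real value = nominal / (1 + inflation)^years
Price level: (1 + 0.0404)^1 = 1.0404
Real value = $71,300.00 / 1.0404 = $68,531.33

$68,531.33


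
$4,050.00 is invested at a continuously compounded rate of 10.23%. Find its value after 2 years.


Formula: FV = P * e^(r*t)
Exponent: r*t = 0.1023 * 2 = 0.2046
e^(0.2046) = 1.227034
FV = $4,050.00 * 1.227034 = $4,969.49

$4,969.49


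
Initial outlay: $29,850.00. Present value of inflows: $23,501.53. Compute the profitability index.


Formula: PI = PV(cash flows) / initial investment
Substituting: PI = $23,501.53 / $29,850.00
PI = 0.7873

0.7873


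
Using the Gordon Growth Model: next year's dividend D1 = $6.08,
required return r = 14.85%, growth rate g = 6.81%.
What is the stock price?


Formula: P = D1 / (r - g)
Spread: r - g = 0.1485 - 0.0681 = 0.0804
Substituting: P = $6.08 / 0.0804
P = $75.62

$75.62


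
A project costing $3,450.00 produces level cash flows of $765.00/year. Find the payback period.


Formula: Payback = investment / annual cash flow
Substituting: Payback = $3,450.00 / $765.00
Payback = 4.5098 years

4.5098 years


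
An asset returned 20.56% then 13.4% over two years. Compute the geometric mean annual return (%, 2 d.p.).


Formula: Geometric mean = ((1+r1)*(1+r2))^(1/2) - 1
Product: (1 + 0.2056) * (1 + 0.134) = 1.2056 * 1.134 = 1.36715
Square root: 1.36715^0.5 = 1.169252
Geometric mean = 1.169252 - 1 = 0.169252
As percentage: 16.93%

16.93%


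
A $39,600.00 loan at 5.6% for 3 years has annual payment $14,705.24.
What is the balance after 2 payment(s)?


Formula: Balance = PV*(1+r)^k - PMT*((1+r)^k - 1)/r
Growth: (1 + 0.056)^2 = 1.115136
Accumulated factor: ((1+r)^k - 1)/r = 2.056
Balance = $39,600.00 * 1.115136 - $14,705.24 * 2.056
Balance = $13,925.41

$13,925.41


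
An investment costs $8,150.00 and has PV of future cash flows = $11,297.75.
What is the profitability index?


Formula: PI = PV(cash flows) / initial investment
Substituting: PI = $11,297.75 / $8,150.00
PI = 1.3862

1.3862


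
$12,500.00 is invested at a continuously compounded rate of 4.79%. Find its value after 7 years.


Formula: FV = P * e^(r*t)
Exponent: r*t = 0.0479 * 7 = 0.3353
e^(0.3353) = 1.39836
FV = $12,500.00 * 1.39836 = $17,479.50

$17,479.50


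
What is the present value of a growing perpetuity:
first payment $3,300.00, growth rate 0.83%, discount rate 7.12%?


Formula: PV = C / (r - g)
Spread: r - g = 0.0712 - 0.0083 = 0.0629
Substituting: PV = $3,300.00 / 0.0629
PV = $52,464.23

$52,464.23


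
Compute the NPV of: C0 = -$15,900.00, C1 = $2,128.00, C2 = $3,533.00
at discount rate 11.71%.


Formula: NPV = C0 + C1/(1+r) + C2/(1+r)^2
Discount C1: $2,128.00 / (1 + 0.1171) = $1,904.93
Discount C2: $3,533.00 / (1 + 0.1171)^2 = $2,831.13
NPV = -$15,900.00 + $1,904.93 + $2,831.13 = -$11,163.94

-$11,163.94


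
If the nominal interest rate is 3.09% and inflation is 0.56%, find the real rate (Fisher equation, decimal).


Formula: (1 + r_real) = (1 + r_nom) / (1 + inflation)
Substituting: (1 + r_real) = 1.0309 / 1.0056
(1 + r_real) = 1.025159
r_real = 1.025159 - 1 = 0.025159

0.025159


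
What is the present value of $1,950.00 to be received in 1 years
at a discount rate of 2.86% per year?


Formula: PV = FV / (1 + r)^n
Substituting: PV = $1,950.00 / (1 + 0.0286)^1
Discount factor: (1.0286)^1 = 1.0286
PV = $1,950.00 / 1.0286 = $1,895.78

$1,895.78


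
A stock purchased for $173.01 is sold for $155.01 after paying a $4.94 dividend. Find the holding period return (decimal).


Formula: HPR = (P1 - P0 + D) / P0
Gain: $155.01 - $173.01 + $4.94 = -$13.06
HPR = -$13.06 / $173.01 = -0.0755

-0.0755


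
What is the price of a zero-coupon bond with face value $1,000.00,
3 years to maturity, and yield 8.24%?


Formula: Price = FV / (1 + r)^n
Substituting: Price = $1,000.00 / (1 + 0.0824)^3
Discount factor: (1.0824)^3 = 1.268129
Price = $1,000.00 / 1.268129 = $788.56

$788.56


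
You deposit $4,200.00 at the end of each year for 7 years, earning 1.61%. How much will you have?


Formula: FV = PMT * ((1+r)^n - 1) / r
Growth factor: (1 + 0.0161)^7 = 1.118292
Numerator: 1.118292 - 1 = 0.118292
FV = $4,200.00 * 0.118292 / 0.0161 = $30,858.74

$30,858.74


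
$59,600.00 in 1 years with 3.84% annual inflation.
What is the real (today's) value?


Formula: Real value = nominal / (1 + inflation)^years
Price level: (1 + 0.0384)^1 = 1.0384
Real value = $59,600.00 / 1.0384 = $57,395.99

$57,395.99


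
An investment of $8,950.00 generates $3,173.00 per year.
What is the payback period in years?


Formula: Payback = investment / annual cash flow
Substituting: Payback = $8,950.00 / $3,173.00
Payback = 2.8207 years

2.8207 years


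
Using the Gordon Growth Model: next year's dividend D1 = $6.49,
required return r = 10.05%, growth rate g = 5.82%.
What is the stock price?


Formula: P = D1 / (r - g)
Spread: r - g = 0.1005 - 0.0582 = 0.0423
Substituting: P = $6.49 / 0.0423
P = $153.43

$153.43


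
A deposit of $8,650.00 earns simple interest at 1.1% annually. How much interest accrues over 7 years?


Formula: I = P * r * t
Substituting: I = $8,650.00 * 0.011 * 7
Step: I = $8,650.00 * 0.077
I = $666.05

$666.05


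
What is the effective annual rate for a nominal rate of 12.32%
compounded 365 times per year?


Formula: EAR = (1 + r/m)^m - 1
Period rate: r/m = 0.1232 / 365 = 0.000338
Compounding: (1 + 0.000338)^365 = 1.131087
EAR = 1.131087 - 1 = 0.131087

0.131087


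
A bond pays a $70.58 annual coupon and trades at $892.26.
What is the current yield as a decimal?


Formula: Current yield = annual coupon / price
Substituting: CY = $70.58 / $892.26
CY = 0.079103

0.079103


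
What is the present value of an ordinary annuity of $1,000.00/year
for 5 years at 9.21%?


Formula: PV = PMT * (1 - (1+r)^(-n)) / r
Discount factor: (1 + 0.0921)^(-5) = 0.643707
Bracket: 1 - 0.643707 = 0.356293
PV = $1,000.00 * 0.356293 / 0.0921 = $3,868.55

$3,868.55


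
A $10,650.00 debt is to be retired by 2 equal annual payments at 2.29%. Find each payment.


Formula: PMT = PV * r / (1 - (1+r)^(-n))
Denominator: 1 - (1 + 0.0229)^(-2) = 0.044273
Numerator: $10,650.00 * 0.0229 = 243.885
PMT = 243.885 / 0.044273 = $5,508.60

$5,508.60


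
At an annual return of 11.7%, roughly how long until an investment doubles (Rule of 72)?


Formula: Years ≈ 72 / r
Substituting: Years ≈ 72 / 11.7
Years ≈ 6.2

6.2 years


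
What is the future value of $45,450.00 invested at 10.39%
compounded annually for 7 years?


Formula: FV = P * (1 + r)^n
Substituting: FV = $45,450.00 * (1 + 0.1039)^7
Growth factor: (1.1039)^7 = 1.997598
FV = $45,450.00 * 1.997598 = $90,790.84

$90,790.84


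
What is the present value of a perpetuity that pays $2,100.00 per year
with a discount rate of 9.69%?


Formula: PV = C / r
Substituting: PV = $2,100.00 / 0.0969
PV = $21,671.83

$21,671.83


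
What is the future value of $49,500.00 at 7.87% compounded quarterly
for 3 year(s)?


Formula: FV = P * (1 + r/m)^(m*t)
Period rate: r/m = 0.0787 / 4 = 0.019675
Total periods: m*t = 4 * 3 = 12
Growth factor: (1 + 0.019675)^12 = 1.263401
FV = $49,500.00 * 1.263401 = $62,538.36

$62,538.36


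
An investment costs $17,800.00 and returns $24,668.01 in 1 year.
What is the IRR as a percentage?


Formula: IRR = C1/C0 - 1
Substituting: IRR = $24,668.01 / $17,800.00 - 1
Ratio: 1.385843 - 1 = 0.385843
IRR = 38.5843%

38.5843%


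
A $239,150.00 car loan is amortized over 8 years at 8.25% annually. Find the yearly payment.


Formula: PMT = PV * r / (1 - (1+r)^(-n))
Denominator: 1 - (1 + 0.0825)^(-8) = 0.469633
Numerator: $239,150.00 * 0.0825 = 19729.875
PMT = 19729.875 / 0.469633 = $42,011.29

$42,011.29


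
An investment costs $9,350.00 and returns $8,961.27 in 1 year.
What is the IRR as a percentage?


Formula: IRR = C1/C0 - 1
Substituting: IRR = $8,961.27 / $9,350.00 - 1
Ratio: 0.958425 - 1 = -0.041575
IRR = -4.1575%

-4.1575%


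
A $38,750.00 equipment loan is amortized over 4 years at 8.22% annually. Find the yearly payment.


Formula: PMT = PV * r / (1 - (1+r)^(-n))
Denominator: 1 - (1 + 0.0822)^(-4) = 0.270929
Numerator: $38,750.00 * 0.0822 = 3185.25
PMT = 3185.25 / 0.270929 = $11,756.77

$11,756.77


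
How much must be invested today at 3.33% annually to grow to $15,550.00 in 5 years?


Formula: PV = FV / (1 + r)^n
Substituting: PV = $15,550.00 / (1 + 0.0333)^5
Discount factor: (1.0333)^5 = 1.177964
PV = $15,550.00 / 1.177964 = $13,200.74

$13,200.74


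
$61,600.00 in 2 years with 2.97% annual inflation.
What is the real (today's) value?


Formula: Real value = nominal / (1 + inflation)^years
Price level: (1 + 0.0297)^2 = 1.060282
Real value = $61,600.00 / 1.060282 = $58,097.75

$58,097.75


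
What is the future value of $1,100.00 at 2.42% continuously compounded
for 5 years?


Formula: FV = P * e^(r*t)
Exponent: r*t = 0.0242 * 5 = 0.121
e^(0.121) = 1.128625
FV = $1,100.00 * 1.128625 = $1,241.49

$1,241.49


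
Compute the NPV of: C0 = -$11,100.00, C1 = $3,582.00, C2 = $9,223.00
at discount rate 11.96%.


Formula: NPV = C0 + C1/(1+r) + C2/(1+r)^2
Discount C1: $3,582.00 / (1 + 0.1196) = $3,199.36
Discount C2: $9,223.00 / (1 + 0.1196)^2 = $7,357.77
NPV = -$11,100.00 + $3,199.36 + $7,357.77 = -$542.87

-$542.87


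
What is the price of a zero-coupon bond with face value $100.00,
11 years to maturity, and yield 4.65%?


Formula: Price = FV / (1 + r)^n
Substituting: Price = $100.00 / (1 + 0.0465)^11
Discount factor: (1.0465)^11 = 1.648662
Price = $100.00 / 1.648662 = $60.66

$60.66


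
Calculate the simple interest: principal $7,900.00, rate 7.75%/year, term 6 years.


Formula: I = P * r * t
Substituting: I = $7,900.00 * 0.0775 * 6
Step: I = $7,900.00 * 0.465
I = $3,673.50

$3,673.50


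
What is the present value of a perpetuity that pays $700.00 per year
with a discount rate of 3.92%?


Formula: PV = C / r
Substituting: PV = $700.00 / 0.0392
PV = $17,857.14

$17,857.14


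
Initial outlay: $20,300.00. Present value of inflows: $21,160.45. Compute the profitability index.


Formula: PI = PV(cash flows) / initial investment
Substituting: PI = $21,160.45 / $20,300.00
PI = 1.0424

1.0424
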